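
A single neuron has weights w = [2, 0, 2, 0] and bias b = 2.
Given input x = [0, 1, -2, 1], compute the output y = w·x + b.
y = -2

y = (2)(0) + (0)(1) + (2)(-2) + (0)(1) + 2 = -2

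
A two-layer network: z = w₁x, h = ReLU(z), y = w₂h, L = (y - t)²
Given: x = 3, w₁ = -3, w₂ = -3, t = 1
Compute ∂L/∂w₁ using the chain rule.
∂L/∂w₁ = 0

Forward pass:
z = w₁x = -3×3 = -9
h = ReLU(-9) = 0
y = w₂h = -3×0 = 0

Backward pass:
∂L/∂y = 2(y - t) = 2(0 - 1) = -2
∂y/∂h = w₂ = -3
∂h/∂z = 0 (ReLU derivative)
∂z/∂w₁ = x = 3

∂L/∂w₁ = -2 × -3 × 0 × 3 = 0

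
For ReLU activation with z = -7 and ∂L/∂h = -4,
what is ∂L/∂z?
∂L/∂z = 0

h = ReLU(-7) = 0
Since z < 0: ∂h/∂z = 0
∂L/∂z = ∂L/∂h · ∂h/∂z = -4 × 0 = 0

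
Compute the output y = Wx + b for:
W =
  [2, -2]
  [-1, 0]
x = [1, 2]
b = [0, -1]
y = [-2, -2]

Wx = [2×1 + -2×2, -1×1 + 0×2]
   = [-2, -1]
y = Wx + b = [-2 + 0, -1 + -1] = [-2, -2]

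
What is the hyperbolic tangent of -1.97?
-0.9618

tanh(-1.97) = (e^(-1.97) - e^(1.97))/(e^(-1.97) + e^(1.97)) = -0.9618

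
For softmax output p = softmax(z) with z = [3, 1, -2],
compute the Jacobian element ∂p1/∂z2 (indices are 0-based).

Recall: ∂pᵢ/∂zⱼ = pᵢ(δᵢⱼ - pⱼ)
∂p1/∂z2 = -0.0006991

p = softmax(z) = [0.8756, 0.1185, 0.0059]
p1 = 0.1185, p2 = 0.0059

∂p1/∂z2 = -p1 × p2 = -0.1185 × 0.0059 = -0.0006991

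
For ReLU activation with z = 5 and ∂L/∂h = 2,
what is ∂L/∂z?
∂L/∂z = 2

h = ReLU(5) = 5
Since z > 0: ∂h/∂z = 1
∂L/∂z = ∂L/∂h · ∂h/∂z = 2 × 1 = 2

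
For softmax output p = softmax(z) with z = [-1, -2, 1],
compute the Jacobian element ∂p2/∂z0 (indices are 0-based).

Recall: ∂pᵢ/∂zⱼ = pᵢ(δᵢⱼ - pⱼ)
∂p2/∂z0 = -0.09636

p = softmax(z) = [0.1142, 0.04201, 0.8438]
p2 = 0.8438, p0 = 0.1142

∂p2/∂z0 = -p2 × p0 = -0.8438 × 0.1142 = -0.09636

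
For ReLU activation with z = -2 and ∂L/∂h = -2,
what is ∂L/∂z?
∂L/∂z = 0

h = ReLU(-2) = 0
Since z < 0: ∂h/∂z = 0
∂L/∂z = ∂L/∂h · ∂h/∂z = -2 × 0 = 0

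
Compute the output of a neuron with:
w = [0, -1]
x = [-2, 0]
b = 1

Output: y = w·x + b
y = 1

y = (0)(-2) + (-1)(0) + 1 = 1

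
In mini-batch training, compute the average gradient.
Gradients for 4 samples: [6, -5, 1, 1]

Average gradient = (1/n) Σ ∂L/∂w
Average gradient = 0.75

Average = (1/4)(6 + -5 + 1 + 1) = 3/4 = 0.75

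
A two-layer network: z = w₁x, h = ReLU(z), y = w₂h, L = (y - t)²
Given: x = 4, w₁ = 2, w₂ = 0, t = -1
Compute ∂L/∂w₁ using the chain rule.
∂L/∂w₁ = 0

Forward pass:
z = w₁x = 2×4 = 8
h = ReLU(8) = 8
y = w₂h = 0×8 = 0

Backward pass:
∂L/∂y = 2(y - t) = 2(0 - -1) = 2
∂y/∂h = w₂ = 0
∂h/∂z = 1 (ReLU derivative)
∂z/∂w₁ = x = 4

∂L/∂w₁ = 2 × 0 × 1 × 4 = 0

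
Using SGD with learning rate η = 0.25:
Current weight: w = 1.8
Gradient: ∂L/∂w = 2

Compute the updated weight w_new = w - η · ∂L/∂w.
w_new = 1.3

w_new = w - η·∂L/∂w = 1.8 - 0.25×(2) = 1.8 - (0.5) = 1.3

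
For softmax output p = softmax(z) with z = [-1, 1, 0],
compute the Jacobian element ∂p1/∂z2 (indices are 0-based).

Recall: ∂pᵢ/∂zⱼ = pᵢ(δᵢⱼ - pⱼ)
∂p1/∂z2 = -0.1628

p = softmax(z) = [0.09003, 0.6652, 0.2447]
p1 = 0.6652, p2 = 0.2447

∂p1/∂z2 = -p1 × p2 = -0.6652 × 0.2447 = -0.1628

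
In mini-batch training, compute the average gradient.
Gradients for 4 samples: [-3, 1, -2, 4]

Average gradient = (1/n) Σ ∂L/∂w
Average gradient = 0

Average = (1/4)(-3 + 1 + -2 + 4) = 0/4 = 0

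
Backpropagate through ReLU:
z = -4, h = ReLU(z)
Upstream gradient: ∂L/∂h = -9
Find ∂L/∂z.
∂L/∂z = 0

h = ReLU(-4) = 0
Since z < 0: ∂h/∂z = 0
∂L/∂z = ∂L/∂h · ∂h/∂z = -9 × 0 = 0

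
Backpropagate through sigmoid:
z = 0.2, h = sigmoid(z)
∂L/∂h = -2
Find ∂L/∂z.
∂L/∂z = -0.495

σ(0.2) = 0.5498
σ'(0.2) = σ(0.2)(1 - σ(0.2)) = 0.5498 × 0.4502 = 0.2475
∂L/∂z = ∂L/∂h · σ'(z) = -2 × 0.2475 = -0.495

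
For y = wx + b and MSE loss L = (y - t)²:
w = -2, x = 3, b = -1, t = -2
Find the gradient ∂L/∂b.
∂L/∂b = -10

y = wx + b = (-2)(3) + -1 = -7
∂L/∂y = 2(y - t) = 2(-7 - -2) = -10
∂y/∂b = 1
∂L/∂b = ∂L/∂y · ∂y/∂b = -10 × 1 = -10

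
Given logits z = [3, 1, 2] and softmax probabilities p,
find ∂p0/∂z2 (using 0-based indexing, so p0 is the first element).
∂p0/∂z2 = -0.1628

p = softmax(z) = [0.6652, 0.09003, 0.2447]
p0 = 0.6652, p2 = 0.2447

∂p0/∂z2 = -p0 × p2 = -0.6652 × 0.2447 = -0.1628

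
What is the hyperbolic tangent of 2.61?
0.9892

tanh(2.61) = (e^(2.61) - e^(-2.61))/(e^(2.61) + e^(-2.61)) = 0.9892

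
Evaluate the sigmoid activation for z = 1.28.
0.7824

sigmoid(1.28) = 1/(1 + e^(-1.28)) = 1/(1 + 0.278) = 0.7824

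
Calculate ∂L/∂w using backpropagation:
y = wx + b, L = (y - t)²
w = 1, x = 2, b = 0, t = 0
∂L/∂w = 8

y = wx + b = (1)(2) + 0 = 2
∂L/∂y = 2(y - t) = 2(2 - 0) = 4
∂y/∂w = x = 2
∂L/∂w = ∂L/∂y · ∂y/∂w = 4 × 2 = 8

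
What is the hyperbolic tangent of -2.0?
-0.964

tanh(-2.0) = (e^(-2.0) - e^(2.0))/(e^(-2.0) + e^(2.0)) = -0.964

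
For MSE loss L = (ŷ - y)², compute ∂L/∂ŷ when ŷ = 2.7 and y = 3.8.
∂L/∂ŷ = -2.2

∂L/∂ŷ = 2(ŷ - y) = 2(2.7 - 3.8) = 2(-1.1) = -2.2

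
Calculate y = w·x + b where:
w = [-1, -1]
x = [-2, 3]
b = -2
y = -3

y = (-1)(-2) + (-1)(3) + -2 = -3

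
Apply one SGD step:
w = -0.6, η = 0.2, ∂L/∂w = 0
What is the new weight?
w_new = -0.6

w_new = w - η·∂L/∂w = -0.6 - 0.2×(0) = -0.6 - (0) = -0.6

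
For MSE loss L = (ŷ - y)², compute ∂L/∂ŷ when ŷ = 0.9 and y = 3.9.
∂L/∂ŷ = -6.0

∂L/∂ŷ = 2(ŷ - y) = 2(0.9 - 3.9) = 2(-3.0) = -6.0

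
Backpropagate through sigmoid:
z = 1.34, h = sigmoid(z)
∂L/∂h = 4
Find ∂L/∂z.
∂L/∂z = 0.6578

σ(1.34) = 0.7925
σ'(1.34) = σ(1.34)(1 - σ(1.34)) = 0.7925 × 0.2075 = 0.1644
∂L/∂z = ∂L/∂h · σ'(z) = 4 × 0.1644 = 0.6578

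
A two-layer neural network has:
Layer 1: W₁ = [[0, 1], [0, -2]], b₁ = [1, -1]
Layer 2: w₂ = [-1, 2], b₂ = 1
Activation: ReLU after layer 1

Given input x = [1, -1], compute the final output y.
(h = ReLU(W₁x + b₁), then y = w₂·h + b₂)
y = 3

Layer 1 pre-activation: z₁ = [0, 1]
After ReLU: h = [0, 1]
Layer 2 output: y = -1×0 + 2×1 + 1 = 3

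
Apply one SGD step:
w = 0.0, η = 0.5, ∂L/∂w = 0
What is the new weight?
w_new = 0

w_new = w - η·∂L/∂w = 0.0 - 0.5×(0) = 0.0 - (0) = 0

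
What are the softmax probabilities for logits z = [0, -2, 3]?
p = [0.0471, 0.0064, 0.9465]

exp(z) = [1, 0.1353, 20.09]
Sum = 21.22
p = [0.0471, 0.0064, 0.9465]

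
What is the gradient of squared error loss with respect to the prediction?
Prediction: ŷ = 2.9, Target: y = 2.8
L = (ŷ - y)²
∂L/∂ŷ = 0.2

∂L/∂ŷ = 2(ŷ - y) = 2(2.9 - 2.8) = 2(0.1) = 0.2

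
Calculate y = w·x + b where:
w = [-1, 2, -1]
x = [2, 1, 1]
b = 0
y = -1

y = (-1)(2) + (2)(1) + (-1)(1) + 0 = -1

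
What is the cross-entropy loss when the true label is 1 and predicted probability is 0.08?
L = 2.526

L = -1·log(0.08) - 0·log(0.92) = -log(0.08) = 2.526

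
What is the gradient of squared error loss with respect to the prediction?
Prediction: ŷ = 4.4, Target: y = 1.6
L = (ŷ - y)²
∂L/∂ŷ = 5.6

∂L/∂ŷ = 2(ŷ - y) = 2(4.4 - 1.6) = 2(2.8) = 5.6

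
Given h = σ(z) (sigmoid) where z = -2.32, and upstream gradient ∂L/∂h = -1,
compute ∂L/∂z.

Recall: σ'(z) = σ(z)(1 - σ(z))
∂L/∂z = -0.08147

σ(-2.32) = 0.08948
σ'(-2.32) = σ(-2.32)(1 - σ(-2.32)) = 0.08948 × 0.9105 = 0.08147
∂L/∂z = ∂L/∂h · σ'(z) = -1 × 0.08147 = -0.08147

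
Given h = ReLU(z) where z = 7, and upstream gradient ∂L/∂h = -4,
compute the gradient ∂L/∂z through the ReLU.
∂L/∂z = -4

h = ReLU(7) = 7
Since z > 0: ∂h/∂z = 1
∂L/∂z = ∂L/∂h · ∂h/∂z = -4 × 1 = -4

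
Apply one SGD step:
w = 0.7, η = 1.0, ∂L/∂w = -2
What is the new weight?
w_new = 2.7

w_new = w - η·∂L/∂w = 0.7 - 1.0×(-2) = 0.7 - (-2) = 2.7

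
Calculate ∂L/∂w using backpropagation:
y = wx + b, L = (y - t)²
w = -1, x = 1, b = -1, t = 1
∂L/∂w = -6

y = wx + b = (-1)(1) + -1 = -2
∂L/∂y = 2(y - t) = 2(-2 - 1) = -6
∂y/∂w = x = 1
∂L/∂w = ∂L/∂y · ∂y/∂w = -6 × 1 = -6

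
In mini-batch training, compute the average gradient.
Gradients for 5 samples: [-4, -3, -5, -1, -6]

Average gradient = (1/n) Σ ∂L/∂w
Average gradient = -3.8

Average = (1/5)(-4 + -3 + -5 + -1 + -6) = -19/5 = -3.8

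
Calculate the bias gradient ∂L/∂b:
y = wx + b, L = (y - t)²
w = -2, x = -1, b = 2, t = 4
∂L/∂b = 0

y = wx + b = (-2)(-1) + 2 = 4
∂L/∂y = 2(y - t) = 2(4 - 4) = 0
∂y/∂b = 1
∂L/∂b = ∂L/∂y · ∂y/∂b = 0 × 1 = 0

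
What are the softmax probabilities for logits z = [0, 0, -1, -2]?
p = [0.3995, 0.3995, 0.147, 0.0541]

exp(z) = [1, 1, 0.3679, 0.1353]
Sum = 2.503
p = [0.3995, 0.3995, 0.147, 0.0541]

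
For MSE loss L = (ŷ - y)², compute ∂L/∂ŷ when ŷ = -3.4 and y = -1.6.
∂L/∂ŷ = -3.6

∂L/∂ŷ = 2(ŷ - y) = 2(-3.4 - -1.6) = 2(-1.8) = -3.6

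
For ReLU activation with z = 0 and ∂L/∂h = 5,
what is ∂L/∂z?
∂L/∂z = 0

h = ReLU(0) = 0
At z = 0: ∂h/∂z = 0 (by convention)
∂L/∂z = ∂L/∂h · ∂h/∂z = 5 × 0 = 0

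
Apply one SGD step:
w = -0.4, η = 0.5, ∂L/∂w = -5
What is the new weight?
w_new = 2.1

w_new = w - η·∂L/∂w = -0.4 - 0.5×(-5) = -0.4 - (-2.5) = 2.1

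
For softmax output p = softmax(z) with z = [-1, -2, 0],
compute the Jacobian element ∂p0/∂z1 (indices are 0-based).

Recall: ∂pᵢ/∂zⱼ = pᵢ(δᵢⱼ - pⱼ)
∂p0/∂z1 = -0.02203

p = softmax(z) = [0.2447, 0.09003, 0.6652]
p0 = 0.2447, p1 = 0.09003

∂p0/∂z1 = -p0 × p1 = -0.2447 × 0.09003 = -0.02203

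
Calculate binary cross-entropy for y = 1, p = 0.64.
L = 0.4463

L = -1·log(0.64) - 0·log(0.36) = -log(0.64) = 0.4463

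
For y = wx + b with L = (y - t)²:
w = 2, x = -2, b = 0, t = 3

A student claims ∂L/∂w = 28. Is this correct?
Correct

y = (2)(-2) + 0 = -4
∂L/∂y = 2(y - t) = 2(-4 - 3) = -14
∂y/∂w = x = -2
∂L/∂w = -14 × -2 = 28

Claimed value: 28
Correct: The correct gradient is 28.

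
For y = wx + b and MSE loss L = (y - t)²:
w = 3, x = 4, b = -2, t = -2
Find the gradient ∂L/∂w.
∂L/∂w = 96

y = wx + b = (3)(4) + -2 = 10
∂L/∂y = 2(y - t) = 2(10 - -2) = 24
∂y/∂w = x = 4
∂L/∂w = ∂L/∂y · ∂y/∂w = 24 × 4 = 96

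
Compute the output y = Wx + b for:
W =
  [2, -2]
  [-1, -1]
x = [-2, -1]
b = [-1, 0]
y = [-3, 3]

Wx = [2×-2 + -2×-1, -1×-2 + -1×-1]
   = [-2, 3]
y = Wx + b = [-2 + -1, 3 + 0] = [-3, 3]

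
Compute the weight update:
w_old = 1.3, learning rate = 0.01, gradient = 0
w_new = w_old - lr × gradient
w_new = 1.3

w_new = w - η·∂L/∂w = 1.3 - 0.01×(0) = 1.3 - (0) = 1.3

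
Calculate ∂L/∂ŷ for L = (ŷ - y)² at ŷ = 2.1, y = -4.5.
∂L/∂ŷ = 13.2

∂L/∂ŷ = 2(ŷ - y) = 2(2.1 - -4.5) = 2(6.6) = 13.2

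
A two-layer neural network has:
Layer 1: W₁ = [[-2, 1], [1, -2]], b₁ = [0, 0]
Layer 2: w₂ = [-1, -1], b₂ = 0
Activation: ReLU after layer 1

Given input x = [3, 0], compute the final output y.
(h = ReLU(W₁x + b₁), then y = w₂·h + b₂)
y = -3

Layer 1 pre-activation: z₁ = [-6, 3]
After ReLU: h = [0, 3]
Layer 2 output: y = -1×0 + -1×3 + 0 = -3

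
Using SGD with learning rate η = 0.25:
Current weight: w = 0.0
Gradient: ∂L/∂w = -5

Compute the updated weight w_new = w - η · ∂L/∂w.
w_new = 1.25

w_new = w - η·∂L/∂w = 0.0 - 0.25×(-5) = 0.0 - (-1.25) = 1.25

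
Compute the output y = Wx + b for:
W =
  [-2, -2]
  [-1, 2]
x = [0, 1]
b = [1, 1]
y = [-1, 3]

Wx = [-2×0 + -2×1, -1×0 + 2×1]
   = [-2, 2]
y = Wx + b = [-2 + 1, 2 + 1] = [-1, 3]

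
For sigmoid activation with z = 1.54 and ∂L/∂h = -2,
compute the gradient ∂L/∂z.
∂L/∂z = -0.2907

σ(1.54) = 0.8235
σ'(1.54) = σ(1.54)(1 - σ(1.54)) = 0.8235 × 0.1765 = 0.1454
∂L/∂z = ∂L/∂h · σ'(z) = -2 × 0.1454 = -0.2907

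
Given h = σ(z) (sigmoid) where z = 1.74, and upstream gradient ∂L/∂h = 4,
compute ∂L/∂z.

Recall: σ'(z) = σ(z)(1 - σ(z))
∂L/∂z = 0.5081

σ(1.74) = 0.8507
σ'(1.74) = σ(1.74)(1 - σ(1.74)) = 0.8507 × 0.1493 = 0.127
∂L/∂z = ∂L/∂h · σ'(z) = 4 × 0.127 = 0.5081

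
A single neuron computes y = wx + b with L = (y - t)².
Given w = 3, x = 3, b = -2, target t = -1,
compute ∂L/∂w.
∂L/∂w = 48

y = wx + b = (3)(3) + -2 = 7
∂L/∂y = 2(y - t) = 2(7 - -1) = 16
∂y/∂w = x = 3
∂L/∂w = ∂L/∂y · ∂y/∂w = 16 × 3 = 48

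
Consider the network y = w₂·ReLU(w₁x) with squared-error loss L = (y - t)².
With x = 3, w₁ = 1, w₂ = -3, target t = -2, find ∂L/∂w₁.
∂L/∂w₁ = 126

Forward pass:
z = w₁x = 1×3 = 3
h = ReLU(3) = 3
y = w₂h = -3×3 = -9

Backward pass:
∂L/∂y = 2(y - t) = 2(-9 - -2) = -14
∂y/∂h = w₂ = -3
∂h/∂z = 1 (ReLU derivative)
∂z/∂w₁ = x = 3

∂L/∂w₁ = -14 × -3 × 1 × 3 = 126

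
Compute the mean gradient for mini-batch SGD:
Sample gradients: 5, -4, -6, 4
Average gradient = -0.25

Average = (1/4)(5 + -4 + -6 + 4) = -1/4 = -0.25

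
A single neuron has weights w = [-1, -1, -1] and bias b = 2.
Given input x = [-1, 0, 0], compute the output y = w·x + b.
y = 3

y = (-1)(-1) + (-1)(0) + (-1)(0) + 2 = 3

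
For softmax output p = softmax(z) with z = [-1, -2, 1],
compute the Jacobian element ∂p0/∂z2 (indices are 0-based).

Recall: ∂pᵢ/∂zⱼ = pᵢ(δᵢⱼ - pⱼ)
∂p0/∂z2 = -0.09636

p = softmax(z) = [0.1142, 0.04201, 0.8438]
p0 = 0.1142, p2 = 0.8438

∂p0/∂z2 = -p0 × p2 = -0.1142 × 0.8438 = -0.09636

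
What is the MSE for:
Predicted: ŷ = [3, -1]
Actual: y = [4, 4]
MSE = 13

MSE = (1/2)((3-4)² + (-1-4)²) = (1/2)(1 + 25) = 13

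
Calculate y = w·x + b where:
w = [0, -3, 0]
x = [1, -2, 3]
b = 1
y = 7

y = (0)(1) + (-3)(-2) + (0)(3) + 1 = 7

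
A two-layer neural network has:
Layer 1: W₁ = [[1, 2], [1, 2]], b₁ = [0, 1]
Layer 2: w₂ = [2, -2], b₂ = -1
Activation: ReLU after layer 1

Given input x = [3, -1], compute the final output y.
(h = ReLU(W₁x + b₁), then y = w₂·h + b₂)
y = -3

Layer 1 pre-activation: z₁ = [1, 2]
After ReLU: h = [1, 2]
Layer 2 output: y = 2×1 + -2×2 + -1 = -3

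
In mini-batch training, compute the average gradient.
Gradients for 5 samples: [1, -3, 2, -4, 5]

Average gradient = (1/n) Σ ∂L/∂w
Average gradient = 0.2

Average = (1/5)(1 + -3 + 2 + -4 + 5) = 1/5 = 0.2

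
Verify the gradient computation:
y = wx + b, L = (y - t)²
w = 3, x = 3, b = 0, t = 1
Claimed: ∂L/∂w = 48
Correct

y = (3)(3) + 0 = 9
∂L/∂y = 2(y - t) = 2(9 - 1) = 16
∂y/∂w = x = 3
∂L/∂w = 16 × 3 = 48

Claimed value: 48
Correct: The correct gradient is 48.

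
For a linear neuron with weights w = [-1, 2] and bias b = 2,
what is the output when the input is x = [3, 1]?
y = 1

y = (-1)(3) + (2)(1) + 2 = 1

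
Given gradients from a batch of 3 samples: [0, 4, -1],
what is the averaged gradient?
Average gradient = 1

Average = (1/3)(0 + 4 + -1) = 3/3 = 1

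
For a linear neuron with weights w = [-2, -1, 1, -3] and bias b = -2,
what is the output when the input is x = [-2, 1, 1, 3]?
y = -7

y = (-2)(-2) + (-1)(1) + (1)(1) + (-3)(3) + -2 = -7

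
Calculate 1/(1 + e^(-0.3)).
0.5744

sigmoid(0.3) = 1/(1 + e^(-0.3)) = 1/(1 + 0.7408) = 0.5744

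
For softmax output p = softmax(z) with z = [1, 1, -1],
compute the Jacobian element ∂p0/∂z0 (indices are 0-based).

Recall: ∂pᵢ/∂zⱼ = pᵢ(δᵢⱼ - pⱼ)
∂p0/∂z0 = 0.249

p = softmax(z) = [0.4683, 0.4683, 0.06338]
p0 = 0.4683

∂p0/∂z0 = p0(1 - p0) = 0.4683 × (1 - 0.4683) = 0.249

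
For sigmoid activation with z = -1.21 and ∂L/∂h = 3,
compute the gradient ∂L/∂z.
∂L/∂z = 0.5308

σ(-1.21) = 0.2297
σ'(-1.21) = σ(-1.21)(1 - σ(-1.21)) = 0.2297 × 0.7703 = 0.1769
∂L/∂z = ∂L/∂h · σ'(z) = 3 × 0.1769 = 0.5308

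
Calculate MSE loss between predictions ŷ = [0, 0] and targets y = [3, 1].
MSE = 5

MSE = (1/2)((0-3)² + (0-1)²) = (1/2)(9 + 1) = 5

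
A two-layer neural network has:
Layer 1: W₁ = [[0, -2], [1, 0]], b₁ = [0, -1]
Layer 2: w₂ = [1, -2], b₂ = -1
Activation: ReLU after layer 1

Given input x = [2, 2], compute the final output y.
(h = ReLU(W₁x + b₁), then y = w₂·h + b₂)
y = -3

Layer 1 pre-activation: z₁ = [-4, 1]
After ReLU: h = [0, 1]
Layer 2 output: y = 1×0 + -2×1 + -1 = -3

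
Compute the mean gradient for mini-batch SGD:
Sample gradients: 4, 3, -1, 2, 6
Average gradient = 2.8

Average = (1/5)(4 + 3 + -1 + 2 + 6) = 14/5 = 2.8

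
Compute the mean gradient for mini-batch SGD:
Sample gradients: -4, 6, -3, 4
Average gradient = 0.75

Average = (1/4)(-4 + 6 + -3 + 4) = 3/4 = 0.75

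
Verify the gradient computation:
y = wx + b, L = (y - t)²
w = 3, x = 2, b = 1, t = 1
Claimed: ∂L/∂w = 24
Correct

y = (3)(2) + 1 = 7
∂L/∂y = 2(y - t) = 2(7 - 1) = 12
∂y/∂w = x = 2
∂L/∂w = 12 × 2 = 24

Claimed value: 24
Correct: The correct gradient is 24.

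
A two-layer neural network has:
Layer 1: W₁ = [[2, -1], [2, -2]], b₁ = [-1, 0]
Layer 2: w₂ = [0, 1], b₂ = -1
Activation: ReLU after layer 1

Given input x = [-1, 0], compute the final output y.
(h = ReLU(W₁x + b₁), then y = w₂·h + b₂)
y = -1

Layer 1 pre-activation: z₁ = [-3, -2]
After ReLU: h = [0, 0]
Layer 2 output: y = 0×0 + 1×0 + -1 = -1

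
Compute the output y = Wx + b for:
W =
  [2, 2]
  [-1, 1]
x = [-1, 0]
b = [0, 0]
y = [-2, 1]

Wx = [2×-1 + 2×0, -1×-1 + 1×0]
   = [-2, 1]
y = Wx + b = [-2 + 0, 1 + 0] = [-2, 1]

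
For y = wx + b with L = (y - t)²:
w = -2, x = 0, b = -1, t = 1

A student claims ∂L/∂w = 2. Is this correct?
Incorrect

y = (-2)(0) + -1 = -1
∂L/∂y = 2(y - t) = 2(-1 - 1) = -4
∂y/∂w = x = 0
∂L/∂w = -4 × 0 = 0

Claimed value: 2
Incorrect: The correct gradient is 0.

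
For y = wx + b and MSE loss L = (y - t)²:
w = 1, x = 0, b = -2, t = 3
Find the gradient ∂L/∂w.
∂L/∂w = 0

y = wx + b = (1)(0) + -2 = -2
∂L/∂y = 2(y - t) = 2(-2 - 3) = -10
∂y/∂w = x = 0
∂L/∂w = ∂L/∂y · ∂y/∂w = -10 × 0 = 0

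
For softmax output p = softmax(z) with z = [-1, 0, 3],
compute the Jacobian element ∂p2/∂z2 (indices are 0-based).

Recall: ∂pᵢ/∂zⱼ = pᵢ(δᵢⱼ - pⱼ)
∂p2/∂z2 = 0.0597

p = softmax(z) = [0.01715, 0.04661, 0.9362]
p2 = 0.9362

∂p2/∂z2 = p2(1 - p2) = 0.9362 × (1 - 0.9362) = 0.0597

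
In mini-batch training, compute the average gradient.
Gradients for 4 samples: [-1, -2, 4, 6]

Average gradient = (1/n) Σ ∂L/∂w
Average gradient = 1.75

Average = (1/4)(-1 + -2 + 4 + 6) = 7/4 = 1.75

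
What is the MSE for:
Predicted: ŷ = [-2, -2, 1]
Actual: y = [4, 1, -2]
MSE = 18

MSE = (1/3)((-2-4)² + (-2-1)² + (1--2)²) = (1/3)(36 + 9 + 9) = 18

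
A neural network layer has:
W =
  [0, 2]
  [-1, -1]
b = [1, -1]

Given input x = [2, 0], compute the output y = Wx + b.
y = [1, -3]

Wx = [0×2 + 2×0, -1×2 + -1×0]
   = [0, -2]
y = Wx + b = [0 + 1, -2 + -1] = [1, -3]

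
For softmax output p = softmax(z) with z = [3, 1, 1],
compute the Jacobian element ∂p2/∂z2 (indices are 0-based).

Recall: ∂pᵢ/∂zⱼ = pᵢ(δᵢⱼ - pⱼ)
∂p2/∂z2 = 0.09516

p = softmax(z) = [0.787, 0.1065, 0.1065]
p2 = 0.1065

∂p2/∂z2 = p2(1 - p2) = 0.1065 × (1 - 0.1065) = 0.09516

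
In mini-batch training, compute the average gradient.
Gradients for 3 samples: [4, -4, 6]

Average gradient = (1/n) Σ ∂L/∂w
Average gradient = 2

Average = (1/3)(4 + -4 + 6) = 6/3 = 2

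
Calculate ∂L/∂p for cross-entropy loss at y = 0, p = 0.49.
∂L/∂p = 1.961

∂L/∂p = -y/p + (1-y)/(1-p) = 0 + 1/0.51 = 1.961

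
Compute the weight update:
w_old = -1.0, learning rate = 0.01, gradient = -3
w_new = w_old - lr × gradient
w_new = -0.97

w_new = w - η·∂L/∂w = -1.0 - 0.01×(-3) = -1.0 - (-0.03) = -0.97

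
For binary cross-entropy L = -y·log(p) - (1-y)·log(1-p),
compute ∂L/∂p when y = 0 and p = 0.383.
∂L/∂p = 1.621

∂L/∂p = -y/p + (1-y)/(1-p) = 0 + 1/0.617 = 1.621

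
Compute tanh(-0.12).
-0.1194

tanh(-0.12) = (e^(-0.12) - e^(0.12))/(e^(-0.12) + e^(0.12)) = -0.1194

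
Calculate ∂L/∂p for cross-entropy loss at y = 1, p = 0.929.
∂L/∂p = -1.076

∂L/∂p = -y/p + (1-y)/(1-p) = -1/0.929 + 0 = -1.076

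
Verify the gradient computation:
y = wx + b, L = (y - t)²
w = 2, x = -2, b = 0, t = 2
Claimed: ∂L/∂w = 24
Correct

y = (2)(-2) + 0 = -4
∂L/∂y = 2(y - t) = 2(-4 - 2) = -12
∂y/∂w = x = -2
∂L/∂w = -12 × -2 = 24

Claimed value: 24
Correct: The correct gradient is 24.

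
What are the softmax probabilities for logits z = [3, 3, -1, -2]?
p = [0.4938, 0.4938, 0.009, 0.0033]

exp(z) = [20.09, 20.09, 0.3679, 0.1353]
Sum = 40.67
p = [0.4938, 0.4938, 0.009, 0.0033]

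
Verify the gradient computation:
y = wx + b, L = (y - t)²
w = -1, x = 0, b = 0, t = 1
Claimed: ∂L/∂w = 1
Incorrect

y = (-1)(0) + 0 = 0
∂L/∂y = 2(y - t) = 2(0 - 1) = -2
∂y/∂w = x = 0
∂L/∂w = -2 × 0 = 0

Claimed value: 1
Incorrect: The correct gradient is 0.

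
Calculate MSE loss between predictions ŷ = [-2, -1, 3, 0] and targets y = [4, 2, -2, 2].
MSE = 18.5

MSE = (1/4)((-2-4)² + (-1-2)² + (3--2)² + (0-2)²) = (1/4)(36 + 9 + 25 + 4) = 18.5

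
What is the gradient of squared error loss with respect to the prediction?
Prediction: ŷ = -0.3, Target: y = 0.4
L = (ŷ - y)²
∂L/∂ŷ = -1.4

∂L/∂ŷ = 2(ŷ - y) = 2(-0.3 - 0.4) = 2(-0.7) = -1.4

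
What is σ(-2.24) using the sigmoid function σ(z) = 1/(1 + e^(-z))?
0.09622

sigmoid(-2.24) = 1/(1 + e^(2.24)) = 1/(1 + 9.393) = 0.09622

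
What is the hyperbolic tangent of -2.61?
-0.9892

tanh(-2.61) = (e^(-2.61) - e^(2.61))/(e^(-2.61) + e^(2.61)) = -0.9892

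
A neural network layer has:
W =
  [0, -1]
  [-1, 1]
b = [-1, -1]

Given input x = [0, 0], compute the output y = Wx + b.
y = [-1, -1]

Wx = [0×0 + -1×0, -1×0 + 1×0]
   = [0, 0]
y = Wx + b = [0 + -1, 0 + -1] = [-1, -1]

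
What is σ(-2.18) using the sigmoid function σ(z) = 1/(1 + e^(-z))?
0.1016

sigmoid(-2.18) = 1/(1 + e^(2.18)) = 1/(1 + 8.846) = 0.1016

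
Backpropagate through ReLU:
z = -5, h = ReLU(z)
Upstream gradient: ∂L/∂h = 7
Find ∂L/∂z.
∂L/∂z = 0

h = ReLU(-5) = 0
Since z < 0: ∂h/∂z = 0
∂L/∂z = ∂L/∂h · ∂h/∂z = 7 × 0 = 0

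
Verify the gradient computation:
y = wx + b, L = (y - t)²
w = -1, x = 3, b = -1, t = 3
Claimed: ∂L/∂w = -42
Correct

y = (-1)(3) + -1 = -4
∂L/∂y = 2(y - t) = 2(-4 - 3) = -14
∂y/∂w = x = 3
∂L/∂w = -14 × 3 = -42

Claimed value: -42
Correct: The correct gradient is -42.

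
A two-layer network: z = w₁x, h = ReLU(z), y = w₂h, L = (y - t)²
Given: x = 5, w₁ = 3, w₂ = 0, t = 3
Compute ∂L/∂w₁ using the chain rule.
∂L/∂w₁ = 0

Forward pass:
z = w₁x = 3×5 = 15
h = ReLU(15) = 15
y = w₂h = 0×15 = 0

Backward pass:
∂L/∂y = 2(y - t) = 2(0 - 3) = -6
∂y/∂h = w₂ = 0
∂h/∂z = 1 (ReLU derivative)
∂z/∂w₁ = x = 5

∂L/∂w₁ = -6 × 0 × 1 × 5 = 0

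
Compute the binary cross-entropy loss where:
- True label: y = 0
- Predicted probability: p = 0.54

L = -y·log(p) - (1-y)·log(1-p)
L = 0.7765

L = -0·log(0.54) - 1·log(0.46) = -log(0.46) = 0.7765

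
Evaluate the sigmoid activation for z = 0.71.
0.6704

sigmoid(0.71) = 1/(1 + e^(-0.71)) = 1/(1 + 0.4916) = 0.6704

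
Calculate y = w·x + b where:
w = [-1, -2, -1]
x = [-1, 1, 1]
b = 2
y = 0

y = (-1)(-1) + (-2)(1) + (-1)(1) + 2 = 0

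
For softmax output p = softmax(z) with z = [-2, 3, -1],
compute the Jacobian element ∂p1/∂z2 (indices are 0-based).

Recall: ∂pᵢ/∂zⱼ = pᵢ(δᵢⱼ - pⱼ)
∂p1/∂z2 = -0.01743

p = softmax(z) = [0.006573, 0.9756, 0.01787]
p1 = 0.9756, p2 = 0.01787

∂p1/∂z2 = -p1 × p2 = -0.9756 × 0.01787 = -0.01743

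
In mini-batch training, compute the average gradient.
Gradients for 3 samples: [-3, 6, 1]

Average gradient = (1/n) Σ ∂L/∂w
Average gradient = 1.333

Average = (1/3)(-3 + 6 + 1) = 4/3 = 1.333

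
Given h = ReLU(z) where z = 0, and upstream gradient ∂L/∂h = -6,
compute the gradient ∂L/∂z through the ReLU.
∂L/∂z = 0

h = ReLU(0) = 0
At z = 0: ∂h/∂z = 0 (by convention)
∂L/∂z = ∂L/∂h · ∂h/∂z = -6 × 0 = 0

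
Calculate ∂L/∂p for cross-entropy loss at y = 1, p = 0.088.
∂L/∂p = -11.36

∂L/∂p = -y/p + (1-y)/(1-p) = -1/0.088 + 0 = -11.36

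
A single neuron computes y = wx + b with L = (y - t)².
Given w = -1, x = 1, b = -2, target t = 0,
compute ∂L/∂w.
∂L/∂w = -6

y = wx + b = (-1)(1) + -2 = -3
∂L/∂y = 2(y - t) = 2(-3 - 0) = -6
∂y/∂w = x = 1
∂L/∂w = ∂L/∂y · ∂y/∂w = -6 × 1 = -6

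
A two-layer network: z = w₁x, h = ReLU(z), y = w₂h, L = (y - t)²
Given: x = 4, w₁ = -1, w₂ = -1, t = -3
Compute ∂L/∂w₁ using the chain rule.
∂L/∂w₁ = 0

Forward pass:
z = w₁x = -1×4 = -4
h = ReLU(-4) = 0
y = w₂h = -1×0 = 0

Backward pass:
∂L/∂y = 2(y - t) = 2(0 - -3) = 6
∂y/∂h = w₂ = -1
∂h/∂z = 0 (ReLU derivative)
∂z/∂w₁ = x = 4

∂L/∂w₁ = 6 × -1 × 0 × 4 = 0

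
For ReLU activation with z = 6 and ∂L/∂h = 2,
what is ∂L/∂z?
∂L/∂z = 2

h = ReLU(6) = 6
Since z > 0: ∂h/∂z = 1
∂L/∂z = ∂L/∂h · ∂h/∂z = 2 × 1 = 2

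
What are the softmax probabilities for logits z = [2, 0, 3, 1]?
p = [0.2369, 0.0321, 0.6439, 0.0871]

exp(z) = [7.389, 1, 20.09, 2.718]
Sum = 31.19
p = [0.2369, 0.0321, 0.6439, 0.0871]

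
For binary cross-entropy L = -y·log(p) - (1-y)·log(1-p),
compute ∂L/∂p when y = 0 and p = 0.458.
∂L/∂p = 1.845

∂L/∂p = -y/p + (1-y)/(1-p) = 0 + 1/0.542 = 1.845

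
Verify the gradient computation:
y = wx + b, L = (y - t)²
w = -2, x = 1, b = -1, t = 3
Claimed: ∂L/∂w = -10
Incorrect

y = (-2)(1) + -1 = -3
∂L/∂y = 2(y - t) = 2(-3 - 3) = -12
∂y/∂w = x = 1
∂L/∂w = -12 × 1 = -12

Claimed value: -10
Incorrect: The correct gradient is -12.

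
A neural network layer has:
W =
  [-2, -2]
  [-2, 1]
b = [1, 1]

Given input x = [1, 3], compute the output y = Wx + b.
y = [-7, 2]

Wx = [-2×1 + -2×3, -2×1 + 1×3]
   = [-8, 1]
y = Wx + b = [-8 + 1, 1 + 1] = [-7, 2]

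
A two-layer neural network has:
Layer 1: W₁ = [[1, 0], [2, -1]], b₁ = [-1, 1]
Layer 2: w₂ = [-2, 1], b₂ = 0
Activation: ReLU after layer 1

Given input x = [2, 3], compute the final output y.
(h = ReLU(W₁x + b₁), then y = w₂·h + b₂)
y = 0

Layer 1 pre-activation: z₁ = [1, 2]
After ReLU: h = [1, 2]
Layer 2 output: y = -2×1 + 1×2 + 0 = 0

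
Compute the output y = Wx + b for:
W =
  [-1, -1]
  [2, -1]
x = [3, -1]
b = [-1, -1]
y = [-3, 6]

Wx = [-1×3 + -1×-1, 2×3 + -1×-1]
   = [-2, 7]
y = Wx + b = [-2 + -1, 7 + -1] = [-3, 6]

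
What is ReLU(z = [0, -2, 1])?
h = [0, 0, 1]

ReLU applied element-wise: max(0,0)=0, max(0,-2)=0, max(0,1)=1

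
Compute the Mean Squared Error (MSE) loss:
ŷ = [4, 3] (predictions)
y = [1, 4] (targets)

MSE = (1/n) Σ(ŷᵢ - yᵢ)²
MSE = 5

MSE = (1/2)((4-1)² + (3-4)²) = (1/2)(9 + 1) = 5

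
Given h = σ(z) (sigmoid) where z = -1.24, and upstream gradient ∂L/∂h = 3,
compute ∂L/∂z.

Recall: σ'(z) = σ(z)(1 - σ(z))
∂L/∂z = 0.5222

σ(-1.24) = 0.2244
σ'(-1.24) = σ(-1.24)(1 - σ(-1.24)) = 0.2244 × 0.7756 = 0.1741
∂L/∂z = ∂L/∂h · σ'(z) = 3 × 0.1741 = 0.5222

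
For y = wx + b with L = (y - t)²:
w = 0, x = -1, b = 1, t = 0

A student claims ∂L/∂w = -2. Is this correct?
Correct

y = (0)(-1) + 1 = 1
∂L/∂y = 2(y - t) = 2(1 - 0) = 2
∂y/∂w = x = -1
∂L/∂w = 2 × -1 = -2

Claimed value: -2
Correct: The correct gradient is -2.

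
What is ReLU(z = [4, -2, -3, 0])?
h = [4, 0, 0, 0]

ReLU applied element-wise: max(0,4)=4, max(0,-2)=0, max(0,-3)=0, max(0,0)=0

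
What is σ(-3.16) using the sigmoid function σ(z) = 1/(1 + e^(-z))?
0.0407

sigmoid(-3.16) = 1/(1 + e^(3.16)) = 1/(1 + 23.57) = 0.0407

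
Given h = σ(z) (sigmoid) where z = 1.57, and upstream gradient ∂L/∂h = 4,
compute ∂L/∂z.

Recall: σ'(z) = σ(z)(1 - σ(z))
∂L/∂z = 0.5702

σ(1.57) = 0.8278
σ'(1.57) = σ(1.57)(1 - σ(1.57)) = 0.8278 × 0.1722 = 0.1426
∂L/∂z = ∂L/∂h · σ'(z) = 4 × 0.1426 = 0.5702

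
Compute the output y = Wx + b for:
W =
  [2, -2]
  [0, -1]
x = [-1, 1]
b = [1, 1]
y = [-3, 0]

Wx = [2×-1 + -2×1, 0×-1 + -1×1]
   = [-4, -1]
y = Wx + b = [-4 + 1, -1 + 1] = [-3, 0]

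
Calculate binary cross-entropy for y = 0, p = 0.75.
L = 1.386

L = -0·log(0.75) - 1·log(0.25) = -log(0.25) = 1.386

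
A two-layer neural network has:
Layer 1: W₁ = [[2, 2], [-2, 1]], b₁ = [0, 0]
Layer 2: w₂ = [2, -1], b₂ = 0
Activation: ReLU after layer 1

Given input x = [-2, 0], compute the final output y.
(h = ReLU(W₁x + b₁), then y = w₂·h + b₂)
y = -4

Layer 1 pre-activation: z₁ = [-4, 4]
After ReLU: h = [0, 4]
Layer 2 output: y = 2×0 + -1×4 + 0 = -4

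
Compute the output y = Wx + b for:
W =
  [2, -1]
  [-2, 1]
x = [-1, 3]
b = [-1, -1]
y = [-6, 4]

Wx = [2×-1 + -1×3, -2×-1 + 1×3]
   = [-5, 5]
y = Wx + b = [-5 + -1, 5 + -1] = [-6, 4]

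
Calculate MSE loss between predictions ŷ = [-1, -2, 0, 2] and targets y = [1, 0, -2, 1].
MSE = 3.25

MSE = (1/4)((-1-1)² + (-2-0)² + (0--2)² + (2-1)²) = (1/4)(4 + 4 + 4 + 1) = 3.25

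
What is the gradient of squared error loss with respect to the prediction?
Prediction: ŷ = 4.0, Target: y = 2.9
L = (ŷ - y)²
∂L/∂ŷ = 2.2

∂L/∂ŷ = 2(ŷ - y) = 2(4.0 - 2.9) = 2(1.1) = 2.2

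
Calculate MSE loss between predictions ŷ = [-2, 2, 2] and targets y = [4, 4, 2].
MSE = 13.33

MSE = (1/3)((-2-4)² + (2-4)² + (2-2)²) = (1/3)(36 + 4 + 0) = 13.33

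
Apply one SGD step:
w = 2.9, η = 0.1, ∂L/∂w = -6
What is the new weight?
w_new = 3.5

w_new = w - η·∂L/∂w = 2.9 - 0.1×(-6) = 2.9 - (-0.6) = 3.5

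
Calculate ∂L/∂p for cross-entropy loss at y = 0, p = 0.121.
∂L/∂p = 1.138

∂L/∂p = -y/p + (1-y)/(1-p) = 0 + 1/0.879 = 1.138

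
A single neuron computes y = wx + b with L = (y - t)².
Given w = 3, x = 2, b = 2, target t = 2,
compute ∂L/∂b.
∂L/∂b = 12

y = wx + b = (3)(2) + 2 = 8
∂L/∂y = 2(y - t) = 2(8 - 2) = 12
∂y/∂b = 1
∂L/∂b = ∂L/∂y · ∂y/∂b = 12 × 1 = 12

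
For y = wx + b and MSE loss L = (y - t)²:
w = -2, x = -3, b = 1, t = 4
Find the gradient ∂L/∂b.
∂L/∂b = 6

y = wx + b = (-2)(-3) + 1 = 7
∂L/∂y = 2(y - t) = 2(7 - 4) = 6
∂y/∂b = 1
∂L/∂b = ∂L/∂y · ∂y/∂b = 6 × 1 = 6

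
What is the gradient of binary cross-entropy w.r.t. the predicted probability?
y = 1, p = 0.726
∂L/∂p = -1.377

∂L/∂p = -y/p + (1-y)/(1-p) = -1/0.726 + 0 = -1.377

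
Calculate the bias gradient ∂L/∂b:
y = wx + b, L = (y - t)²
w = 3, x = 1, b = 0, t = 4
∂L/∂b = -2

y = wx + b = (3)(1) + 0 = 3
∂L/∂y = 2(y - t) = 2(3 - 4) = -2
∂y/∂b = 1
∂L/∂b = ∂L/∂y · ∂y/∂b = -2 × 1 = -2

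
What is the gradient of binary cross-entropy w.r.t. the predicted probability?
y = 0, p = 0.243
∂L/∂p = 1.321

∂L/∂p = -y/p + (1-y)/(1-p) = 0 + 1/0.757 = 1.321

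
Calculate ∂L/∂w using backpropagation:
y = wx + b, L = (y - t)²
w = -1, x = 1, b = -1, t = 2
∂L/∂w = -8

y = wx + b = (-1)(1) + -1 = -2
∂L/∂y = 2(y - t) = 2(-2 - 2) = -8
∂y/∂w = x = 1
∂L/∂w = ∂L/∂y · ∂y/∂w = -8 × 1 = -8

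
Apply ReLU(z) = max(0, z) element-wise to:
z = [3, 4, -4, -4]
h = [3, 4, 0, 0]

ReLU applied element-wise: max(0,3)=3, max(0,4)=4, max(0,-4)=0, max(0,-4)=0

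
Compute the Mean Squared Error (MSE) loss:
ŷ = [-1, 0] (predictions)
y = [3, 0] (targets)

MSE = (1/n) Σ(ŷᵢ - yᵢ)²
MSE = 8

MSE = (1/2)((-1-3)² + (0-0)²) = (1/2)(16 + 0) = 8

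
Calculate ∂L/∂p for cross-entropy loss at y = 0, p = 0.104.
∂L/∂p = 1.116

∂L/∂p = -y/p + (1-y)/(1-p) = 0 + 1/0.896 = 1.116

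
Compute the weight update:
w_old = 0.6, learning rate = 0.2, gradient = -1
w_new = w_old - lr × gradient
w_new = 0.8

w_new = w - η·∂L/∂w = 0.6 - 0.2×(-1) = 0.6 - (-0.2) = 0.8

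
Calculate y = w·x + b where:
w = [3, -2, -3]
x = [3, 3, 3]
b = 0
y = -6

y = (3)(3) + (-2)(3) + (-3)(3) + 0 = -6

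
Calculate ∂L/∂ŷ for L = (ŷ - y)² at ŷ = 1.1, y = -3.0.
∂L/∂ŷ = 8.2

∂L/∂ŷ = 2(ŷ - y) = 2(1.1 - -3.0) = 2(4.1) = 8.2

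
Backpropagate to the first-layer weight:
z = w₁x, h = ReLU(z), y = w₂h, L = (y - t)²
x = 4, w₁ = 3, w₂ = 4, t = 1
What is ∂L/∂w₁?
∂L/∂w₁ = 1504

Forward pass:
z = w₁x = 3×4 = 12
h = ReLU(12) = 12
y = w₂h = 4×12 = 48

Backward pass:
∂L/∂y = 2(y - t) = 2(48 - 1) = 94
∂y/∂h = w₂ = 4
∂h/∂z = 1 (ReLU derivative)
∂z/∂w₁ = x = 4

∂L/∂w₁ = 94 × 4 × 1 × 4 = 1504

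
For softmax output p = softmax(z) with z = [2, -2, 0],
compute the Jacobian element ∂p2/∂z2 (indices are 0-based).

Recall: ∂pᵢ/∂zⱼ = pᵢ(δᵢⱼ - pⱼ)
∂p2/∂z2 = 0.1035

p = softmax(z) = [0.8668, 0.01588, 0.1173]
p2 = 0.1173

∂p2/∂z2 = p2(1 - p2) = 0.1173 × (1 - 0.1173) = 0.1035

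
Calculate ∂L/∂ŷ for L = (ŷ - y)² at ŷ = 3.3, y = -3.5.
∂L/∂ŷ = 13.6

∂L/∂ŷ = 2(ŷ - y) = 2(3.3 - -3.5) = 2(6.8) = 13.6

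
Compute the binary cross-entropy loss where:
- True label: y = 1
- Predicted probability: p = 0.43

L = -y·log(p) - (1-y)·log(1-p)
L = 0.844

L = -1·log(0.43) - 0·log(0.57) = -log(0.43) = 0.844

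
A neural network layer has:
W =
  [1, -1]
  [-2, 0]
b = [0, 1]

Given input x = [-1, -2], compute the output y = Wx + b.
y = [1, 3]

Wx = [1×-1 + -1×-2, -2×-1 + 0×-2]
   = [1, 2]
y = Wx + b = [1 + 0, 2 + 1] = [1, 3]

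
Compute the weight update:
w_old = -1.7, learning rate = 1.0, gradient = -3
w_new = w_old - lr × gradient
w_new = 1.3

w_new = w - η·∂L/∂w = -1.7 - 1.0×(-3) = -1.7 - (-3) = 1.3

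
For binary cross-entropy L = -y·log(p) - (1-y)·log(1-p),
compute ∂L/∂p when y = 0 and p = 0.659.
∂L/∂p = 2.933

∂L/∂p = -y/p + (1-y)/(1-p) = 0 + 1/0.341 = 2.933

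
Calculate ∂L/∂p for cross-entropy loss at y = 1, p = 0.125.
∂L/∂p = -8

∂L/∂p = -y/p + (1-y)/(1-p) = -1/0.125 + 0 = -8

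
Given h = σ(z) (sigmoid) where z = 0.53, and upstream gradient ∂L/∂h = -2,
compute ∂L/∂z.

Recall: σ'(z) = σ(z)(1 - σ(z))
∂L/∂z = -0.4665

σ(0.53) = 0.6295
σ'(0.53) = σ(0.53)(1 - σ(0.53)) = 0.6295 × 0.3705 = 0.2332
∂L/∂z = ∂L/∂h · σ'(z) = -2 × 0.2332 = -0.4665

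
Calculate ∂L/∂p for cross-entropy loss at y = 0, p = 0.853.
∂L/∂p = 6.803

∂L/∂p = -y/p + (1-y)/(1-p) = 0 + 1/0.147 = 6.803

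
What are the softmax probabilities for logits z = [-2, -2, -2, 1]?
p = [0.0433, 0.0433, 0.0433, 0.87]

exp(z) = [0.1353, 0.1353, 0.1353, 2.718]
Sum = 3.124
p = [0.0433, 0.0433, 0.0433, 0.87]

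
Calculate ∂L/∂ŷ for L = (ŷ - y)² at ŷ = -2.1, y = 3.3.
∂L/∂ŷ = -10.8

∂L/∂ŷ = 2(ŷ - y) = 2(-2.1 - 3.3) = 2(-5.4) = -10.8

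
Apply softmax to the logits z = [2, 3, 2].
p = [0.2119, 0.5761, 0.2119]

exp(z) = [7.389, 20.09, 7.389]
Sum = 34.86
p = [0.2119, 0.5761, 0.2119]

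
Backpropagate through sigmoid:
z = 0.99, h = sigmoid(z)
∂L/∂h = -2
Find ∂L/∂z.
∂L/∂z = -0.395

σ(0.99) = 0.7291
σ'(0.99) = σ(0.99)(1 - σ(0.99)) = 0.7291 × 0.2709 = 0.1975
∂L/∂z = ∂L/∂h · σ'(z) = -2 × 0.1975 = -0.395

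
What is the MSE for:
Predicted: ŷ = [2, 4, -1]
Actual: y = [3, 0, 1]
MSE = 7

MSE = (1/3)((2-3)² + (4-0)² + (-1-1)²) = (1/3)(1 + 16 + 4) = 7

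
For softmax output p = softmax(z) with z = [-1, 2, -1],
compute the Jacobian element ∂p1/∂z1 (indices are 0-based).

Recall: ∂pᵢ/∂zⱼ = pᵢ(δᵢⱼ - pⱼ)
∂p1/∂z1 = 0.08236

p = softmax(z) = [0.04528, 0.9094, 0.04528]
p1 = 0.9094

∂p1/∂z1 = p1(1 - p1) = 0.9094 × (1 - 0.9094) = 0.08236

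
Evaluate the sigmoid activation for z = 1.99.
0.8797

sigmoid(1.99) = 1/(1 + e^(-1.99)) = 1/(1 + 0.1367) = 0.8797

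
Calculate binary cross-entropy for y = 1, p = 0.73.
L = 0.3147

L = -1·log(0.73) - 0·log(0.27) = -log(0.73) = 0.3147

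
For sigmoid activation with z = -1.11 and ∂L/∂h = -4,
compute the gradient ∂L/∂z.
∂L/∂z = -0.7457

σ(-1.11) = 0.2479
σ'(-1.11) = σ(-1.11)(1 - σ(-1.11)) = 0.2479 × 0.7521 = 0.1864
∂L/∂z = ∂L/∂h · σ'(z) = -4 × 0.1864 = -0.7457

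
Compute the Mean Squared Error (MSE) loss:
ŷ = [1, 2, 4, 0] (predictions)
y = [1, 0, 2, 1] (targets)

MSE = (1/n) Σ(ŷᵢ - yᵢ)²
MSE = 2.25

MSE = (1/4)((1-1)² + (2-0)² + (4-2)² + (0-1)²) = (1/4)(0 + 4 + 4 + 1) = 2.25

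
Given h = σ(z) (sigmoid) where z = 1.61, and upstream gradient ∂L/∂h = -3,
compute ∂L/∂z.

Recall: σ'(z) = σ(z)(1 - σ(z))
∂L/∂z = -0.4165

σ(1.61) = 0.8334
σ'(1.61) = σ(1.61)(1 - σ(1.61)) = 0.8334 × 0.1666 = 0.1388
∂L/∂z = ∂L/∂h · σ'(z) = -3 × 0.1388 = -0.4165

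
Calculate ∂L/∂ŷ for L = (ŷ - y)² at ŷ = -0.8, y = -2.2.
∂L/∂ŷ = 2.8

∂L/∂ŷ = 2(ŷ - y) = 2(-0.8 - -2.2) = 2(1.4) = 2.8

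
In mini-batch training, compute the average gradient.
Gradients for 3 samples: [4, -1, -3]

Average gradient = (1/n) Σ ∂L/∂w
Average gradient = 0

Average = (1/3)(4 + -1 + -3) = 0/3 = 0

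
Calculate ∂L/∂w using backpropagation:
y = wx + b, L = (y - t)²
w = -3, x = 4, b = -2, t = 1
∂L/∂w = -120

y = wx + b = (-3)(4) + -2 = -14
∂L/∂y = 2(y - t) = 2(-14 - 1) = -30
∂y/∂w = x = 4
∂L/∂w = ∂L/∂y · ∂y/∂w = -30 × 4 = -120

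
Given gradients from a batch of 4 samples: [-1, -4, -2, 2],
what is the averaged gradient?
Average gradient = -1.25

Average = (1/4)(-1 + -4 + -2 + 2) = -5/4 = -1.25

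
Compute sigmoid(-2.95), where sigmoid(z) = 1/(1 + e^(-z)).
0.04974

sigmoid(-2.95) = 1/(1 + e^(2.95)) = 1/(1 + 19.11) = 0.04974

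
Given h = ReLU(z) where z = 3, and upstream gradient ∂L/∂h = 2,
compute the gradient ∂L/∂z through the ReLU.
∂L/∂z = 2

h = ReLU(3) = 3
Since z > 0: ∂h/∂z = 1
∂L/∂z = ∂L/∂h · ∂h/∂z = 2 × 1 = 2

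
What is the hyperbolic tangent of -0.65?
-0.5717

tanh(-0.65) = (e^(-0.65) - e^(0.65))/(e^(-0.65) + e^(0.65)) = -0.5717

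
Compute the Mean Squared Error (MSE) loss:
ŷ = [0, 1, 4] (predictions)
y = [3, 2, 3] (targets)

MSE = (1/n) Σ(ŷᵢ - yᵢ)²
MSE = 3.667

MSE = (1/3)((0-3)² + (1-2)² + (4-3)²) = (1/3)(9 + 1 + 1) = 3.667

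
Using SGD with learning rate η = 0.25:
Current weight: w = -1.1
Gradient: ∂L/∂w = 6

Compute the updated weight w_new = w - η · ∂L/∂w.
w_new = -2.6

w_new = w - η·∂L/∂w = -1.1 - 0.25×(6) = -1.1 - (1.5) = -2.6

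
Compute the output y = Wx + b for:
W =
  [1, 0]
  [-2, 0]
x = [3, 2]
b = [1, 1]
y = [4, -5]

Wx = [1×3 + 0×2, -2×3 + 0×2]
   = [3, -6]
y = Wx + b = [3 + 1, -6 + 1] = [4, -5]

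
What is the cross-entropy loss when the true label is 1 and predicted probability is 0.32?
L = 1.139

L = -1·log(0.32) - 0·log(0.68) = -log(0.32) = 1.139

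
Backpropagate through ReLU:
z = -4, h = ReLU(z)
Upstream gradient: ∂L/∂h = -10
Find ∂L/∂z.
∂L/∂z = 0

h = ReLU(-4) = 0
Since z < 0: ∂h/∂z = 0
∂L/∂z = ∂L/∂h · ∂h/∂z = -10 × 0 = 0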